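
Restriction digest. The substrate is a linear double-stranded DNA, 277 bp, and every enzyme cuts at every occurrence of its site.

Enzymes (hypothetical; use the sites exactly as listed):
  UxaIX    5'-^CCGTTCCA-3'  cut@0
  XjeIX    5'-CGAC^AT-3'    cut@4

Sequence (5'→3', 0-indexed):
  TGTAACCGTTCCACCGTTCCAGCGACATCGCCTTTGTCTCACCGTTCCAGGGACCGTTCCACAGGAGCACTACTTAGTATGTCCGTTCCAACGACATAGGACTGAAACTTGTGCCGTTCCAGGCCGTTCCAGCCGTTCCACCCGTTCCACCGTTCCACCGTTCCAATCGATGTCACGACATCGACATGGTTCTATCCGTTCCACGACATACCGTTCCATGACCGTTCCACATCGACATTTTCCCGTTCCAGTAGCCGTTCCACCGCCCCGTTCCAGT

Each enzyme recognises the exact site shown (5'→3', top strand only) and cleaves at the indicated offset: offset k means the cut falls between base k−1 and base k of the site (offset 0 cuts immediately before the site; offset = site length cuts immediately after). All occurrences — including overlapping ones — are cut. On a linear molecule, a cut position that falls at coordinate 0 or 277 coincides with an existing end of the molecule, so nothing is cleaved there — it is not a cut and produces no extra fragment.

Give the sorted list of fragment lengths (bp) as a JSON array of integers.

[3,5,6,6,8,8,8,9,9,10,10,10,11,12,12,12,13,13,13,15,15,18,22,29]

Site scan:
  UxaIX CCGTTCCA/0: at [5, 13, 41, 53, 82, 113, 123, 132, 141, 149, 157, 195, 210, 221, 242, 254, 267] ⇒ [5, 13, 41, 53, 82, 113, 123, 132, 141, 149, 157, 195, 210, 221, 242, 254, 267]
  XjeIX CGACAT/4: at [22, 91, 175, 181, 203, 232] ⇒ [26, 95, 179, 185, 207, 236]

Pooled cuts: [5, 13, 26, 41, 53, 82, 95, 113, 123, 132, 141, 149, 157, 179, 185, 195, 207, 210, 221, 236, 242, 254, 267]

Fragments:
  [0,5): 5 bp
  [5,13): 8 bp
  [13,26): 13 bp
  [26,41): 15 bp
  [41,53): 12 bp
  [53,82): 29 bp
  [82,95): 13 bp
  [95,113): 18 bp
  [113,123): 10 bp
  [123,132): 9 bp
  [132,141): 9 bp
  [141,149): 8 bp
  [149,157): 8 bp
  [157,179): 22 bp
  [179,185): 6 bp
  [185,195): 10 bp
  [195,207): 12 bp
  [207,210): 3 bp
  [210,221): 11 bp
  [221,236): 15 bp
  [236,242): 6 bp
  [242,254): 12 bp
  [254,267): 13 bp
  [267,277): 10 bp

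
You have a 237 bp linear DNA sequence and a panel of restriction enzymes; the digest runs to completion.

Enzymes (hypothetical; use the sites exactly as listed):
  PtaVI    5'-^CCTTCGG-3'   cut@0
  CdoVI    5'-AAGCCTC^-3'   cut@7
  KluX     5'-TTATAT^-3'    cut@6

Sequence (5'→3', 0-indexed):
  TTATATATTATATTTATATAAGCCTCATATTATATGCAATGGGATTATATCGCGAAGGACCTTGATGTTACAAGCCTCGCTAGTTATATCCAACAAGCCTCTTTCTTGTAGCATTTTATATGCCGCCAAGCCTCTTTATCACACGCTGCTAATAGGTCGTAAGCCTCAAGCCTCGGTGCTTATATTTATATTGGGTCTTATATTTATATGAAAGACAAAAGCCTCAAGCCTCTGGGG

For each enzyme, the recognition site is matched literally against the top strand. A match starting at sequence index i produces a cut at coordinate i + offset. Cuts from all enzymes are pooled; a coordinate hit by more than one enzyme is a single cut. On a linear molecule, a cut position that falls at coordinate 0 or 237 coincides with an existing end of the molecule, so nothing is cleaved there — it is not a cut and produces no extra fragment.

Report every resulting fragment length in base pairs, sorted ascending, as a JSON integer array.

[5,6,6,6,6,7,7,7,7,9,11,11,12,12,13,15,16,20,28,33]

Per-enzyme occurrences:
  PtaVI (CCTTCGG, off=0): no sites
  CdoVI AAGCCTC/7: at [19, 71, 94, 127, 160, 167, 218, 225] ⇒ [26, 78, 101, 134, 167, 174, 225, 232]
  KluX TTATAT/6: at [0, 7, 13, 29, 44, 83, 115, 179, 185, 197, 203] ⇒ [6, 13, 19, 35, 50, 89, 121, 185, 191, 203, 209]

Pooled cuts: [6, 13, 19, 26, 35, 50, 78, 89, 101, 121, 134, 167, 174, 185, 191, 203, 209, 225, 232]

Fragment lengths:
  [0,6): 6 bp
  [6,13): 7 bp
  [13,19): 6 bp
  [19,26): 7 bp
  [26,35): 9 bp
  [35,50): 15 bp
  [50,78): 28 bp
  [78,89): 11 bp
  [89,101): 12 bp
  [101,121): 20 bp
  [121,134): 13 bp
  [134,167): 33 bp
  [167,174): 7 bp
  [174,185): 11 bp
  [185,191): 6 bp
  [191,203): 12 bp
  [203,209): 6 bp
  [209,225): 16 bp
  [225,232): 7 bp
  [232,237): 5 bp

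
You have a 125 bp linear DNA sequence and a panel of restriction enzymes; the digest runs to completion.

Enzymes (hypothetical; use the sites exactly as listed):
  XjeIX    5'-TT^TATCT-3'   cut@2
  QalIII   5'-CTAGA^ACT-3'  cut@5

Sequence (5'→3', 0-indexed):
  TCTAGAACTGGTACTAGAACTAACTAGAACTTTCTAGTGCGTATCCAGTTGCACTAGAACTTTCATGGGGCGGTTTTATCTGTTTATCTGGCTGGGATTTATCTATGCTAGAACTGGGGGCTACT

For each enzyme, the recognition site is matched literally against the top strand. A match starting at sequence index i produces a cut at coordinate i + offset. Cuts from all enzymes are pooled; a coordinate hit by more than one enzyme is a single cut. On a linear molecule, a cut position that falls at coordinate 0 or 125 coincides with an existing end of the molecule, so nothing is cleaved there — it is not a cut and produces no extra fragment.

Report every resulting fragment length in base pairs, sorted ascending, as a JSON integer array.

[6,8,10,12,13,13,15,18,30]

Per-enzyme occurrences:
  XjeIX (TTTATCT, off=2): starts [74, 82, 97] → cuts [76, 84, 99]
  QalIII (CTAGAACT, off=5): starts [1, 13, 23, 53, 107] → cuts [6, 18, 28, 58, 112]

All cut coordinates (distinct, sorted): [6, 18, 28, 58, 76, 84, 99, 112]

Fragment lengths:
  [0,6): 6 bp
  [6,18): 12 bp
  [18,28): 10 bp
  [28,58): 30 bp
  [58,76): 18 bp
  [76,84): 8 bp
  [84,99): 15 bp
  [99,112): 13 bp
  [112,125): 13 bp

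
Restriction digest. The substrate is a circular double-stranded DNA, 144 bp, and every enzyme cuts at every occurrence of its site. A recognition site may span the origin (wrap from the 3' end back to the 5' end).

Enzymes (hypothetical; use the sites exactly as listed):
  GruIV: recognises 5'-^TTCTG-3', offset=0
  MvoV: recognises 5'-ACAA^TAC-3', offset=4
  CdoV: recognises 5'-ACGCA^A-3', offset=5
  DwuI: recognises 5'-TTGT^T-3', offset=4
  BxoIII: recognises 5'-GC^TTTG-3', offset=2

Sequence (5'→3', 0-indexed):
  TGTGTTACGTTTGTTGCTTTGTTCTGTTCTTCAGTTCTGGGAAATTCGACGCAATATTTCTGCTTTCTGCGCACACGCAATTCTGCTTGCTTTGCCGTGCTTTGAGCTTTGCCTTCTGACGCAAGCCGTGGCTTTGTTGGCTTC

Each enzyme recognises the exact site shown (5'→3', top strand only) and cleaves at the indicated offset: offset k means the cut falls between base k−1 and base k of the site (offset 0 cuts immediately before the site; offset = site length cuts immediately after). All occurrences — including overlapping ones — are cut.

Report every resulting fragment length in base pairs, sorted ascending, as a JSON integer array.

[1,1,3,4,4,4,5,6,7,7,9,10,10,10,12,15,17,19]

Per-enzyme occurrences:
  GruIV (TTCTG, off=0): starts [21, 34, 57, 64, 80, 113, 141] → cuts [21, 34, 57, 64, 80, 113, 141]
  MvoV (ACAATAC, off=4): no sites
  CdoV (ACGCAA, off=5): starts [48, 74, 118] → cuts [53, 79, 123]
  DwuI (TTGTT, off=4): starts [10, 18, 133] → cuts [14, 22, 137]
  BxoIII (GCTTTG, off=2): starts [15, 88, 98, 105, 130] → cuts [17, 90, 100, 107, 132]

All cut coordinates (distinct, sorted): [14, 17, 21, 22, 34, 53, 57, 64, 79, 80, 90, 100, 107, 113, 123, 132, 137, 141]

Fragment lengths:
  14→17: 3 bp
  17→21: 4 bp
  21→22: 1 bp
  22→34: 12 bp
  34→53: 19 bp
  53→57: 4 bp
  57→64: 7 bp
  64→79: 15 bp
  79→80: 1 bp
  80→90: 10 bp
  90→100: 10 bp
  100→107: 7 bp
  107→113: 6 bp
  113→123: 10 bp
  123→132: 9 bp
  132→137: 5 bp
  137→141: 4 bp
  141→14 (wrap): 144-141+14 = 17 bp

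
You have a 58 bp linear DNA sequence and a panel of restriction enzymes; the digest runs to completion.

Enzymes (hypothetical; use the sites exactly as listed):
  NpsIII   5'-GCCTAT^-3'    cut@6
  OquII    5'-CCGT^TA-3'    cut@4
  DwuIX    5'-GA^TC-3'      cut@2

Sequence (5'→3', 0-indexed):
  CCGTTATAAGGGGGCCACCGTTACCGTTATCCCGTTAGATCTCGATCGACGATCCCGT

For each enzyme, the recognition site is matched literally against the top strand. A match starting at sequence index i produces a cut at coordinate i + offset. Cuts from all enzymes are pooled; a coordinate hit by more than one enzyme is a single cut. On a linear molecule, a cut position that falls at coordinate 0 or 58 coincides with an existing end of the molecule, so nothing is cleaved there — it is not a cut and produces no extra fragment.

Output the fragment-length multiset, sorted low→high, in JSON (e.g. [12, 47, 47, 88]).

Per-enzyme occurrences:
  NpsIII (GCCTAT, off=6): no sites
  OquII CCGTTA/4: at [0, 17, 23, 31] ⇒ [4, 21, 27, 35]
  DwuIX GATC/2: at [37, 43, 50] ⇒ [39, 45, 52]

All cut coordinates (distinct, sorted): [4, 21, 27, 35, 39, 45, 52]

Fragment lengths:
  [0,4): 4 bp
  [4,21): 17 bp
  [21,27): 6 bp
  [27,35): 8 bp
  [35,39): 4 bp
  [39,45): 6 bp
  [45,52): 7 bp
  [52,58): 6 bp

[4,4,6,6,6,7,8,17]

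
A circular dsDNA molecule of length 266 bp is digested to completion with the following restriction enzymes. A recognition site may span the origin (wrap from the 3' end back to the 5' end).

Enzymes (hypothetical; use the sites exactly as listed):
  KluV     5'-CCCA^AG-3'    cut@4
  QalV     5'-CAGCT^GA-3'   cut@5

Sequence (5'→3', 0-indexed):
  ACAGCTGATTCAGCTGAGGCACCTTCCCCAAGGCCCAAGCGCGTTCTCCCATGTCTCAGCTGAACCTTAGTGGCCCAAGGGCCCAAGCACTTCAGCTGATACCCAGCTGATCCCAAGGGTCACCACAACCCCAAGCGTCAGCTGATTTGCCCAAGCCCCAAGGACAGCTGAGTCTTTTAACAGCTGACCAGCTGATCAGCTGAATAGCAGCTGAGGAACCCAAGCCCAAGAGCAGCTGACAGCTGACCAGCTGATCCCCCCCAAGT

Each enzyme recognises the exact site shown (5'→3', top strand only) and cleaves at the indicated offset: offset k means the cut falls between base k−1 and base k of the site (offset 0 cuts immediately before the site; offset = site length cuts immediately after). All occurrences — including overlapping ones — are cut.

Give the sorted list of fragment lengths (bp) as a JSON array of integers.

Site scan:
  KluV CCCAAG/4: at [26, 33, 73, 81, 111, 129, 149, 156, 218, 224, 259] ⇒ [30, 37, 77, 85, 115, 133, 153, 160, 222, 228, 263]
  QalV CAGCTGA/5: at [1, 10, 56, 92, 103, 138, 164, 180, 188, 196, 207, 232, 239, 247] ⇒ [6, 15, 61, 97, 108, 143, 169, 185, 193, 201, 212, 237, 244, 252]

Pooled cuts: [6, 15, 30, 37, 61, 77, 85, 97, 108, 115, 133, 143, 153, 160, 169, 185, 193, 201, 212, 222, 228, 237, 244, 252, 263]

Fragment lengths:
  6→15: 9 bp
  15→30: 15 bp
  30→37: 7 bp
  37→61: 24 bp
  61→77: 16 bp
  77→85: 8 bp
  85→97: 12 bp
  97→108: 11 bp
  108→115: 7 bp
  115→133: 18 bp
  133→143: 10 bp
  143→153: 10 bp
  153→160: 7 bp
  160→169: 9 bp
  169→185: 16 bp
  185→193: 8 bp
  193→201: 8 bp
  201→212: 11 bp
  212→222: 10 bp
  222→228: 6 bp
  228→237: 9 bp
  237→244: 7 bp
  244→252: 8 bp
  252→263: 11 bp
  263→6 (wrap): 266-263+6 = 9 bp

[6,7,7,7,7,8,8,8,8,9,9,9,9,10,10,10,11,11,11,12,15,16,16,18,24]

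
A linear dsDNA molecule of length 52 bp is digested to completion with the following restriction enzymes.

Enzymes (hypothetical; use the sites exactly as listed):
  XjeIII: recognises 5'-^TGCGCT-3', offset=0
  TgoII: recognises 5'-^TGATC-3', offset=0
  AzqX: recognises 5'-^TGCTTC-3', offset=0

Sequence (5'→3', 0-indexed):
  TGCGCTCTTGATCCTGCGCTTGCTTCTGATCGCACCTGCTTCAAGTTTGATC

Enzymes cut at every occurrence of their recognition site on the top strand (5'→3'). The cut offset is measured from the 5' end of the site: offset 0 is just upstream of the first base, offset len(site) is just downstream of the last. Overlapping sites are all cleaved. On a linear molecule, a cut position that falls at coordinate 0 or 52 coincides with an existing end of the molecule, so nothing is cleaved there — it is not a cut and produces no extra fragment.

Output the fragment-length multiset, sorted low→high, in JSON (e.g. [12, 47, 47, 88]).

[5,6,6,6,8,10,11]

Scan for sites:
  XjeIII TGCGCT/0: at [0, 14] ⇒ [14] (position 0 is a terminus of the linear molecule — no cut)
  TgoII TGATC/0: at [8, 26, 47] ⇒ [8, 26, 47]
  AzqX TGCTTC/0: at [20, 36] ⇒ [20, 36]

All cut coordinates (distinct, sorted): [8, 14, 20, 26, 36, 47]

Fragments:
  [0,8): 8 bp
  [8,14): 6 bp
  [14,20): 6 bp
  [20,26): 6 bp
  [26,36): 10 bp
  [36,47): 11 bp
  [47,52): 5 bp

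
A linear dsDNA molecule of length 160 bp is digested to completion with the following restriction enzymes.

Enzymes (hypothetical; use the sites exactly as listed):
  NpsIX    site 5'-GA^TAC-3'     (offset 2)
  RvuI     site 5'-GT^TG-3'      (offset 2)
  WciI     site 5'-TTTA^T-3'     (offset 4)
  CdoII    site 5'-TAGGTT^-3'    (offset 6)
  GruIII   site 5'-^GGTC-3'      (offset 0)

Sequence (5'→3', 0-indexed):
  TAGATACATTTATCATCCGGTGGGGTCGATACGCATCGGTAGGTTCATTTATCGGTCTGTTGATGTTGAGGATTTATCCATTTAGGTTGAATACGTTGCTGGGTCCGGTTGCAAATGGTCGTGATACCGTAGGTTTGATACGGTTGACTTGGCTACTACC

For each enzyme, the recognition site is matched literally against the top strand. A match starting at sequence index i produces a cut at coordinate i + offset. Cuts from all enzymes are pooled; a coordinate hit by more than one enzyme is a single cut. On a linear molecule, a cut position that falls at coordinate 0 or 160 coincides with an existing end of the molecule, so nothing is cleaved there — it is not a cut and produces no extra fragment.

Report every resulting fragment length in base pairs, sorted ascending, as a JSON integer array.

Site scan:
  NpsIX (GATAC, off=2): starts [2, 27, 122, 136] → cuts [4, 29, 124, 138]
  RvuI (GTTG, off=2): starts [58, 64, 85, 94, 107, 142] → cuts [60, 66, 87, 96, 109, 144]
  WciI (TTTAT, off=4): starts [8, 47, 72] → cuts [12, 51, 76]
  CdoII (TAGGTT, off=6): starts [39, 82, 129] → cuts [45, 88, 135]
  GruIII (GGTC, off=0): starts [23, 53, 101, 116] → cuts [23, 53, 101, 116]

All cut coordinates (distinct, sorted): [4, 12, 23, 29, 45, 51, 53, 60, 66, 76, 87, 88, 96, 101, 109, 116, 124, 135, 138, 144]

Fragments:
  [0,4): 4 bp
  [4,12): 8 bp
  [12,23): 11 bp
  [23,29): 6 bp
  [29,45): 16 bp
  [45,51): 6 bp
  [51,53): 2 bp
  [53,60): 7 bp
  [60,66): 6 bp
  [66,76): 10 bp
  [76,87): 11 bp
  [87,88): 1 bp
  [88,96): 8 bp
  [96,101): 5 bp
  [101,109): 8 bp
  [109,116): 7 bp
  [116,124): 8 bp
  [124,135): 11 bp
  [135,138): 3 bp
  [138,144): 6 bp
  [144,160): 16 bp

[1,2,3,4,5,6,6,6,6,7,7,8,8,8,8,10,11,11,11,16,16]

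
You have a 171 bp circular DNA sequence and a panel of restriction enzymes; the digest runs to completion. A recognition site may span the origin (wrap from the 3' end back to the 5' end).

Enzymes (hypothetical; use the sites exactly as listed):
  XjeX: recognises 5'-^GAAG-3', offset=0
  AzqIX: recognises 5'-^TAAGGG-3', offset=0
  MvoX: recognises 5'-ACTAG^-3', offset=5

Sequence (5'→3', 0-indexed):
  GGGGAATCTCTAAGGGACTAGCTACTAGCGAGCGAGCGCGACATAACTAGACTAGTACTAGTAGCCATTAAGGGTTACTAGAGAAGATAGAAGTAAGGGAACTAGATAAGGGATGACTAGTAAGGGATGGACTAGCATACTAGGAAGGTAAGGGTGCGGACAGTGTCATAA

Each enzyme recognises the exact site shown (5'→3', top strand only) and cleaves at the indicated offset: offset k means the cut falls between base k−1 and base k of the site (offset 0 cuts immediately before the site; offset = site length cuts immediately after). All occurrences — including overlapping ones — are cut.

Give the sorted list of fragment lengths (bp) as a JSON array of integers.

[1,1,4,5,5,6,7,7,7,8,11,12,13,13,14,15,20,22]

Per-enzyme occurrences:
  XjeX GAAG/0: at [82, 89, 143] ⇒ [82, 89, 143]
  AzqIX TAAGGG/0: at [10, 68, 93, 106, 120, 148, 168] ⇒ [10, 68, 93, 106, 120, 148, 168]
  MvoX ACTAG/5: at [16, 23, 45, 50, 56, 76, 100, 115, 130, 138] ⇒ [21, 28, 50, 55, 61, 81, 105, 120, 135, 143]

Pooled cuts: [10, 21, 28, 50, 55, 61, 68, 81, 82, 89, 93, 105, 106, 120, 135, 143, 148, 168]

Fragment lengths:
  10→21: 11 bp
  21→28: 7 bp
  28→50: 22 bp
  50→55: 5 bp
  55→61: 6 bp
  61→68: 7 bp
  68→81: 13 bp
  81→82: 1 bp
  82→89: 7 bp
  89→93: 4 bp
  93→105: 12 bp
  105→106: 1 bp
  106→120: 14 bp
  120→135: 15 bp
  135→143: 8 bp
  143→148: 5 bp
  148→168: 20 bp
  168→10 (wrap): 171-168+10 = 13 bp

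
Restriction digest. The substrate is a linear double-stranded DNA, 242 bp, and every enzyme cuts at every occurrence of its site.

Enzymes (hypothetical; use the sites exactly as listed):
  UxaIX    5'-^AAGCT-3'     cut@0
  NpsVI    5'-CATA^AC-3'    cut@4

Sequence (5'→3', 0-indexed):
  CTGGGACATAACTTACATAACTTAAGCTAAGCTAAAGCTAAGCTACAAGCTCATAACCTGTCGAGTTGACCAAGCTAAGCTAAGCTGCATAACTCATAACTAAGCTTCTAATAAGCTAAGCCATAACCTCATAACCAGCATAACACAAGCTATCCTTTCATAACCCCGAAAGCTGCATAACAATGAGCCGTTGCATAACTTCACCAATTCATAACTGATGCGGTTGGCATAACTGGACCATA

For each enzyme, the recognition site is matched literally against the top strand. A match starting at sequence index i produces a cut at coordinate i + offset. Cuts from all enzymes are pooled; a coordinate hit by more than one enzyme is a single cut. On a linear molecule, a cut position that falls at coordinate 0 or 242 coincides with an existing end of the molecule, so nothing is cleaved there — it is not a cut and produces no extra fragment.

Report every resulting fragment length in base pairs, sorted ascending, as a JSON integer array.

Scan for sites:
  UxaIX AAGCT/0: at [23, 28, 34, 39, 46, 71, 76, 81, 101, 112, 146, 169] ⇒ [23, 28, 34, 39, 46, 71, 76, 81, 101, 112, 146, 169]
  NpsVI CATAAC/4: at [6, 15, 51, 87, 94, 121, 129, 138, 158, 175, 193, 209, 227] ⇒ [10, 19, 55, 91, 98, 125, 133, 142, 162, 179, 197, 213, 231]

All cut coordinates (distinct, sorted): [10, 19, 23, 28, 34, 39, 46, 55, 71, 76, 81, 91, 98, 101, 112, 125, 133, 142, 146, 162, 169, 179, 197, 213, 231]

Fragment lengths:
  [0,10): 10 bp
  [10,19): 9 bp
  [19,23): 4 bp
  [23,28): 5 bp
  [28,34): 6 bp
  [34,39): 5 bp
  [39,46): 7 bp
  [46,55): 9 bp
  [55,71): 16 bp
  [71,76): 5 bp
  [76,81): 5 bp
  [81,91): 10 bp
  [91,98): 7 bp
  [98,101): 3 bp
  [101,112): 11 bp
  [112,125): 13 bp
  [125,133): 8 bp
  [133,142): 9 bp
  [142,146): 4 bp
  [146,162): 16 bp
  [162,169): 7 bp
  [169,179): 10 bp
  [179,197): 18 bp
  [197,213): 16 bp
  [213,231): 18 bp
  [231,242): 11 bp

[3,4,4,5,5,5,5,6,7,7,7,8,9,9,9,10,10,10,11,11,13,16,16,16,18,18]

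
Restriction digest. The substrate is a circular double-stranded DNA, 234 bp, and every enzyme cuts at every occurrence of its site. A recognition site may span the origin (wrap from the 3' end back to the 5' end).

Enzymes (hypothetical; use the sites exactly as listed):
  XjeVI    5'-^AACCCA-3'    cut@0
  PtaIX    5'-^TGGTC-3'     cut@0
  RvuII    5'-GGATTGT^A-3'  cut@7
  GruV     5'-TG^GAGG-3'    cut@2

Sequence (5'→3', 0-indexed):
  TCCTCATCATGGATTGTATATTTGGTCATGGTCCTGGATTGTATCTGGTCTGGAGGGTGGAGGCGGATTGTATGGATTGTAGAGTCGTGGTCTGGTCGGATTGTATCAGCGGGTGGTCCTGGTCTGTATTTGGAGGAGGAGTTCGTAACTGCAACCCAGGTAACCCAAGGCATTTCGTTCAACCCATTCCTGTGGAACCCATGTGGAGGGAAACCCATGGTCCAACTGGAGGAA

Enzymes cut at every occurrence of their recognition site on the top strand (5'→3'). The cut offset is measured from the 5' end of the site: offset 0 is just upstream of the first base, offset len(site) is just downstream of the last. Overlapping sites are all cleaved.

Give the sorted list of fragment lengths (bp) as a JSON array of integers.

Scan for sites:
  XjeVI AACCCA/0: at [152, 161, 180, 195, 211] ⇒ [152, 161, 180, 195, 211]
  PtaIX TGGTC/0: at [22, 28, 45, 87, 92, 113, 119, 217] ⇒ [22, 28, 45, 87, 92, 113, 119, 217]
  RvuII GGATTGTA/7: at [10, 35, 64, 73, 97] ⇒ [17, 42, 71, 80, 104]
  GruV TGGAGG/2: at [50, 57, 130, 203, 226] ⇒ [52, 59, 132, 205, 228]

Pooled cuts: [17, 22, 28, 42, 45, 52, 59, 71, 80, 87, 92, 104, 113, 119, 132, 152, 161, 180, 195, 205, 211, 217, 228]

Fragment lengths:
  17→22: 5 bp
  22→28: 6 bp
  28→42: 14 bp
  42→45: 3 bp
  45→52: 7 bp
  52→59: 7 bp
  59→71: 12 bp
  71→80: 9 bp
  80→87: 7 bp
  87→92: 5 bp
  92→104: 12 bp
  104→113: 9 bp
  113→119: 6 bp
  119→132: 13 bp
  132→152: 20 bp
  152→161: 9 bp
  161→180: 19 bp
  180→195: 15 bp
  195→205: 10 bp
  205→211: 6 bp
  211→217: 6 bp
  217→228: 11 bp
  228→17 (wrap): 234-228+17 = 23 bp

[3,5,5,6,6,6,6,7,7,7,9,9,9,10,11,12,12,13,14,15,19,20,23]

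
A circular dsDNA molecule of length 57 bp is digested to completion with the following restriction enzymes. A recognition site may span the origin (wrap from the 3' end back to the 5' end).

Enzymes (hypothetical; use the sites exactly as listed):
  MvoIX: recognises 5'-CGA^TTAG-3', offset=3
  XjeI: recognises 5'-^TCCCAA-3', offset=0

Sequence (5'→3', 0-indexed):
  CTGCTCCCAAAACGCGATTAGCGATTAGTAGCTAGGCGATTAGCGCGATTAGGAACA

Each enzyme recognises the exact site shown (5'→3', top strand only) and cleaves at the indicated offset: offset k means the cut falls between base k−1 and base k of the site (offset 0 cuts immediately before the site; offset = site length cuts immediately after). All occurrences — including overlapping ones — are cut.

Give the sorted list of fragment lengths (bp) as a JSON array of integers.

Site scan:
  MvoIX CGATTAG/3: at [14, 21, 36, 45] ⇒ [17, 24, 39, 48]
  XjeI TCCCAA/0: at [4] ⇒ [4]

All cut coordinates (distinct, sorted): [4, 17, 24, 39, 48]

Fragment lengths:
  4→17: 13 bp
  17→24: 7 bp
  24→39: 15 bp
  39→48: 9 bp
  48→4 (wrap): 57-48+4 = 13 bp

[7,9,13,13,15]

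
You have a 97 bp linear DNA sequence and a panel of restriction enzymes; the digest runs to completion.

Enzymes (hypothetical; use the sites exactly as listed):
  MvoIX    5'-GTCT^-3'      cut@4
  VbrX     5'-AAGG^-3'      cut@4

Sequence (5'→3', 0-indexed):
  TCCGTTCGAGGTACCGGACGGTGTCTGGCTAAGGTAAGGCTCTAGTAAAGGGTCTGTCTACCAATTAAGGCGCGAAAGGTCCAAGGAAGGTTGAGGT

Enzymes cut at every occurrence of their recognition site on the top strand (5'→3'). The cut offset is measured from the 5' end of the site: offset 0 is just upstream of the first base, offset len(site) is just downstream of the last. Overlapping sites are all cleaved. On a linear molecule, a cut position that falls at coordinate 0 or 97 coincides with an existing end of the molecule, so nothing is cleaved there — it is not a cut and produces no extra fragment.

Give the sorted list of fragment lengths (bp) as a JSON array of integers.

[4,4,4,5,7,7,8,9,11,12,26]

Site scan:
  MvoIX (GTCT, off=4): starts [22, 51, 55] → cuts [26, 55, 59]
  VbrX (AAGG, off=4): starts [30, 35, 47, 66, 75, 82, 86] → cuts [34, 39, 51, 70, 79, 86, 90]

All cut coordinates (distinct, sorted): [26, 34, 39, 51, 55, 59, 70, 79, 86, 90]

Fragment lengths:
  [0,26): 26 bp
  [26,34): 8 bp
  [34,39): 5 bp
  [39,51): 12 bp
  [51,55): 4 bp
  [55,59): 4 bp
  [59,70): 11 bp
  [70,79): 9 bp
  [79,86): 7 bp
  [86,90): 4 bp
  [90,97): 7 bp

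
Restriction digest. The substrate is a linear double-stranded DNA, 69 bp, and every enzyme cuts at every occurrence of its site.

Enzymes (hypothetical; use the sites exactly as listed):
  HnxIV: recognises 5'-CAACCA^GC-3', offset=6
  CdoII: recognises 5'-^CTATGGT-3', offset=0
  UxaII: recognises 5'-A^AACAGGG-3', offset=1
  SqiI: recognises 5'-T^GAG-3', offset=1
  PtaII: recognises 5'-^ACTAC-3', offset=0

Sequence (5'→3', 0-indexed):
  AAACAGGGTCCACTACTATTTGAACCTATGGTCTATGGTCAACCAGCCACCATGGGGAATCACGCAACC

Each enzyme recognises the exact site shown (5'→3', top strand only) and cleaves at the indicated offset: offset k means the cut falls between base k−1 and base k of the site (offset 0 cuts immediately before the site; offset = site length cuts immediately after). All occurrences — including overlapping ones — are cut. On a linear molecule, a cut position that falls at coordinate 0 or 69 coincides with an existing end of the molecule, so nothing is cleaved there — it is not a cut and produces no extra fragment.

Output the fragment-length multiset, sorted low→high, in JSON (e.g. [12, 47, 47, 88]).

Site scan:
  HnxIV CAACCAGC/6: at [39] ⇒ [45]
  CdoII CTATGGT/0: at [25, 32] ⇒ [25, 32]
  UxaII AAACAGGG/1: at [0] ⇒ [1]
  SqiI (TGAG, off=1): no sites
  PtaII ACTAC/0: at [11] ⇒ [11]

All cut coordinates (distinct, sorted): [1, 11, 25, 32, 45]

Fragments:
  [0,1): 1 bp
  [1,11): 10 bp
  [11,25): 14 bp
  [25,32): 7 bp
  [32,45): 13 bp
  [45,69): 24 bp

[1,7,10,13,14,24]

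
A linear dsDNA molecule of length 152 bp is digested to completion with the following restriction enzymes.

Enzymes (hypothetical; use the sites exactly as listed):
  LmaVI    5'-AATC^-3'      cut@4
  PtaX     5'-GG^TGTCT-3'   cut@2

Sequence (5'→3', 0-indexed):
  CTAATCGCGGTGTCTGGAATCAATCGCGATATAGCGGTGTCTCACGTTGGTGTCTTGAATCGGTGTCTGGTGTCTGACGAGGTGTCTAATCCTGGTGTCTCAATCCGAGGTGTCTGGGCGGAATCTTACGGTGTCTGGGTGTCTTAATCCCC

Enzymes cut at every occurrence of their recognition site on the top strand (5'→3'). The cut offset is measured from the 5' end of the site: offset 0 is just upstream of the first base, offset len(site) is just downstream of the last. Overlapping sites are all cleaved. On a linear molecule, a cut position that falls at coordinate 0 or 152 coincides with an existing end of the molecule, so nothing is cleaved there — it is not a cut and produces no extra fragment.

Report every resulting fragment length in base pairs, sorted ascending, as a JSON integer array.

[2,3,4,4,4,5,6,6,7,8,9,10,10,11,11,12,12,13,15]

Site scan:
  LmaVI (AATC, off=4): starts [2, 17, 21, 57, 87, 101, 121, 145] → cuts [6, 21, 25, 61, 91, 105, 125, 149]
  PtaX (GGTGTCT, off=2): starts [8, 35, 48, 61, 68, 80, 93, 108, 129, 137] → cuts [10, 37, 50, 63, 70, 82, 95, 110, 131, 139]

Pooled cuts: [6, 10, 21, 25, 37, 50, 61, 63, 70, 82, 91, 95, 105, 110, 125, 131, 139, 149]

Fragments:
  [0,6): 6 bp
  [6,10): 4 bp
  [10,21): 11 bp
  [21,25): 4 bp
  [25,37): 12 bp
  [37,50): 13 bp
  [50,61): 11 bp
  [61,63): 2 bp
  [63,70): 7 bp
  [70,82): 12 bp
  [82,91): 9 bp
  [91,95): 4 bp
  [95,105): 10 bp
  [105,110): 5 bp
  [110,125): 15 bp
  [125,131): 6 bp
  [131,139): 8 bp
  [139,149): 10 bp
  [149,152): 3 bp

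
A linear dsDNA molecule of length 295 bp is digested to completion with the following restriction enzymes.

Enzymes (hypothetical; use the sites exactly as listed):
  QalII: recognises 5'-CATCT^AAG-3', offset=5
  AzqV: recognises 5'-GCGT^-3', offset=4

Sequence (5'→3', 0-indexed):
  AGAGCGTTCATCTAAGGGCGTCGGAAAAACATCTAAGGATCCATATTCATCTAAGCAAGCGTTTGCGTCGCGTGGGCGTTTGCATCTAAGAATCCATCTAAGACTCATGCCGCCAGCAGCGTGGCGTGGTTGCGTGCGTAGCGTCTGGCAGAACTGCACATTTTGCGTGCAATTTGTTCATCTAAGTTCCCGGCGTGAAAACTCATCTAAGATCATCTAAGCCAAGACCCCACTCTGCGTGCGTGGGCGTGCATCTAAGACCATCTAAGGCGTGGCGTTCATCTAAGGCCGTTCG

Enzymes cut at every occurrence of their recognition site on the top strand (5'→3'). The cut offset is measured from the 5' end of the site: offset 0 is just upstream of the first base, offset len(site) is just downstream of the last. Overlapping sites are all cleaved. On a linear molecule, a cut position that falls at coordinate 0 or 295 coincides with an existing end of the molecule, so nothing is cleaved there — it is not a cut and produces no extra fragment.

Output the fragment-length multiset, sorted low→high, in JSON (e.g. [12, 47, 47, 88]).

Per-enzyme occurrences:
  QalII (CATCTAAG, off=5): starts [8, 29, 47, 82, 94, 178, 203, 213, 251, 261, 279] → cuts [13, 34, 52, 87, 99, 183, 208, 218, 256, 266, 284]
  AzqV (GCGT, off=4): starts [3, 17, 58, 64, 69, 75, 118, 123, 131, 135, 140, 164, 192, 236, 240, 246, 269, 274] → cuts [7, 21, 62, 68, 73, 79, 122, 127, 135, 139, 144, 168, 196, 240, 244, 250, 273, 278]

Pooled cuts: [7, 13, 21, 34, 52, 62, 68, 73, 79, 87, 99, 122, 127, 135, 139, 144, 168, 183, 196, 208, 218, 240, 244, 250, 256, 266, 273, 278, 284]

Fragments:
  [0,7): 7 bp
  [7,13): 6 bp
  [13,21): 8 bp
  [21,34): 13 bp
  [34,52): 18 bp
  [52,62): 10 bp
  [62,68): 6 bp
  [68,73): 5 bp
  [73,79): 6 bp
  [79,87): 8 bp
  [87,99): 12 bp
  [99,122): 23 bp
  [122,127): 5 bp
  [127,135): 8 bp
  [135,139): 4 bp
  [139,144): 5 bp
  [144,168): 24 bp
  [168,183): 15 bp
  [183,196): 13 bp
  [196,208): 12 bp
  [208,218): 10 bp
  [218,240): 22 bp
  [240,244): 4 bp
  [244,250): 6 bp
  [250,256): 6 bp
  [256,266): 10 bp
  [266,273): 7 bp
  [273,278): 5 bp
  [278,284): 6 bp
  [284,295): 11 bp

[4,4,5,5,5,5,6,6,6,6,6,6,7,7,8,8,8,10,10,10,11,12,12,13,13,15,18,22,23,24]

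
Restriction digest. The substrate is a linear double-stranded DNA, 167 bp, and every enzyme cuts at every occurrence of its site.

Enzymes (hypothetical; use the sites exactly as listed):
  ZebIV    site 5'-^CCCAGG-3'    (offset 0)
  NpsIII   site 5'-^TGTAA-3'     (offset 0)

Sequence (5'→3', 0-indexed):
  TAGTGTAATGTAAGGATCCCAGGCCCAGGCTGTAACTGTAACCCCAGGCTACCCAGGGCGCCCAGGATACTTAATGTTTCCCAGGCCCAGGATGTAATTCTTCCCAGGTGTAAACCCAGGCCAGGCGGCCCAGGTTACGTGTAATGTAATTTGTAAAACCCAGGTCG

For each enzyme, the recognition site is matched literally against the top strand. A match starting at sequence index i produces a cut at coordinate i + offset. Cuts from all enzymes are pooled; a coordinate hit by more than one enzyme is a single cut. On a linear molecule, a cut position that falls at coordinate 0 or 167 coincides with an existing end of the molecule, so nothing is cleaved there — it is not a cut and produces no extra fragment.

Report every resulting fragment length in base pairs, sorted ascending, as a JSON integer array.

Site scan:
  ZebIV CCCAGG/0: at [17, 23, 42, 51, 60, 79, 85, 102, 114, 128, 158] ⇒ [17, 23, 42, 51, 60, 79, 85, 102, 114, 128, 158]
  NpsIII TGTAA/0: at [3, 8, 30, 36, 92, 108, 139, 144, 151] ⇒ [3, 8, 30, 36, 92, 108, 139, 144, 151]

Pooled cuts: [3, 8, 17, 23, 30, 36, 42, 51, 60, 79, 85, 92, 102, 108, 114, 128, 139, 144, 151, 158]

Fragments:
  [0,3): 3 bp
  [3,8): 5 bp
  [8,17): 9 bp
  [17,23): 6 bp
  [23,30): 7 bp
  [30,36): 6 bp
  [36,42): 6 bp
  [42,51): 9 bp
  [51,60): 9 bp
  [60,79): 19 bp
  [79,85): 6 bp
  [85,92): 7 bp
  [92,102): 10 bp
  [102,108): 6 bp
  [108,114): 6 bp
  [114,128): 14 bp
  [128,139): 11 bp
  [139,144): 5 bp
  [144,151): 7 bp
  [151,158): 7 bp
  [158,167): 9 bp

[3,5,5,6,6,6,6,6,6,7,7,7,7,9,9,9,9,10,11,14,19]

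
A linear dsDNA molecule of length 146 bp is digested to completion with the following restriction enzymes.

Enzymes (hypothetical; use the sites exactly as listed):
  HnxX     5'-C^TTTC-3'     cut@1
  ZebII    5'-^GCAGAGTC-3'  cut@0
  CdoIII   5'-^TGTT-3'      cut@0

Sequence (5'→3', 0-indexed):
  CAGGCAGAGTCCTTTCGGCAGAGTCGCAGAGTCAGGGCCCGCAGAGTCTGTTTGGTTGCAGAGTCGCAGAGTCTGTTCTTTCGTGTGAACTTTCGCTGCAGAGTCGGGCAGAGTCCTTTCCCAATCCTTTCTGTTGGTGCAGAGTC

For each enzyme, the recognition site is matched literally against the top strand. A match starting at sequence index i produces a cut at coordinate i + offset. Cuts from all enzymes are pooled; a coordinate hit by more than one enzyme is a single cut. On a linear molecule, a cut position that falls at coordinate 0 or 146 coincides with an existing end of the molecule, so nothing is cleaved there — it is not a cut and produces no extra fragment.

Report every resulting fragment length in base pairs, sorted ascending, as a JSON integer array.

Site scan:
  HnxX CTTTC/1: at [11, 77, 89, 115, 126] ⇒ [12, 78, 90, 116, 127]
  ZebII GCAGAGTC/0: at [3, 17, 25, 40, 57, 65, 97, 107, 138] ⇒ [3, 17, 25, 40, 57, 65, 97, 107, 138]
  CdoIII TGTT/0: at [48, 73, 131] ⇒ [48, 73, 131]

All cut coordinates (distinct, sorted): [3, 12, 17, 25, 40, 48, 57, 65, 73, 78, 90, 97, 107, 116, 127, 131, 138]

Fragments:
  [0,3): 3 bp
  [3,12): 9 bp
  [12,17): 5 bp
  [17,25): 8 bp
  [25,40): 15 bp
  [40,48): 8 bp
  [48,57): 9 bp
  [57,65): 8 bp
  [65,73): 8 bp
  [73,78): 5 bp
  [78,90): 12 bp
  [90,97): 7 bp
  [97,107): 10 bp
  [107,116): 9 bp
  [116,127): 11 bp
  [127,131): 4 bp
  [131,138): 7 bp
  [138,146): 8 bp

[3,4,5,5,7,7,8,8,8,8,8,9,9,9,10,11,12,15]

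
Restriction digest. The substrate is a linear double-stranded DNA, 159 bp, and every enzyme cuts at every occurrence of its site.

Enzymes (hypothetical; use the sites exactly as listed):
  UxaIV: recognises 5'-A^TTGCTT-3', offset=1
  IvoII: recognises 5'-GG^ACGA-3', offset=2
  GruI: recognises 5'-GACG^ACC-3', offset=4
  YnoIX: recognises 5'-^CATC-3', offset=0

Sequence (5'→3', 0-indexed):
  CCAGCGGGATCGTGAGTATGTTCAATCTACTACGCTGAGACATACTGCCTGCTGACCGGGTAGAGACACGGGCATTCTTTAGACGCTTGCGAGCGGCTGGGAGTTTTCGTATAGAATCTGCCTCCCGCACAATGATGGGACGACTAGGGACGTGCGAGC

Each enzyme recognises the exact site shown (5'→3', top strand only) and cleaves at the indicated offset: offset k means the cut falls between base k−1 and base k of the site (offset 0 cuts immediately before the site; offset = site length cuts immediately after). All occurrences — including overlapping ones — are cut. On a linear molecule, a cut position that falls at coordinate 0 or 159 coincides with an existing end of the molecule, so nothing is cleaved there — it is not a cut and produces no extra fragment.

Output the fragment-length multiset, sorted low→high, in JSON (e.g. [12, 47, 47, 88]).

Scan for sites:
  UxaIV (ATTGCTT, off=1): no sites
  IvoII (GGACGA, off=2): starts [137] → cuts [139]
  GruI (GACGACC, off=4): no sites
  YnoIX (CATC, off=0): no sites

Pooled cuts: [139]

Fragment lengths:
  [0,139): 139 bp
  [139,159): 20 bp

[20,139]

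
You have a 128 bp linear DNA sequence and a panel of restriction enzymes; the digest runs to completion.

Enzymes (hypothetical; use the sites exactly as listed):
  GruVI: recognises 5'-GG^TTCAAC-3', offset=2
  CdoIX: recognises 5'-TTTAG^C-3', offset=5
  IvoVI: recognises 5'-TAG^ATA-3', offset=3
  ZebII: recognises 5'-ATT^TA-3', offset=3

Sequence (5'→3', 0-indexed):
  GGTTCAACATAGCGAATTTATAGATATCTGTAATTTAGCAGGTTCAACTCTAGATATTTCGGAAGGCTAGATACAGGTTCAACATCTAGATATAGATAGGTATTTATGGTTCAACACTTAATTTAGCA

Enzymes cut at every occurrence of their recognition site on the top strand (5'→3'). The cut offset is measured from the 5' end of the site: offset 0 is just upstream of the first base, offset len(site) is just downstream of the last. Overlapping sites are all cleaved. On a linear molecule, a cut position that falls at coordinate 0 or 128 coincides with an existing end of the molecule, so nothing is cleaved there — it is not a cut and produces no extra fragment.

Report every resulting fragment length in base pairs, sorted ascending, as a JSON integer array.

[2,2,3,3,4,5,5,6,7,9,11,12,12,14,16,17]

Per-enzyme occurrences:
  GruVI (GGTTCAAC, off=2): starts [0, 40, 75, 107] → cuts [2, 42, 77, 109]
  CdoIX (TTTAGC, off=5): starts [33, 121] → cuts [38, 126]
  IvoVI (TAGATA, off=3): starts [20, 50, 67, 86, 92] → cuts [23, 53, 70, 89, 95]
  ZebII (ATTTA, off=3): starts [15, 32, 101, 120] → cuts [18, 35, 104, 123]

All cut coordinates (distinct, sorted): [2, 18, 23, 35, 38, 42, 53, 70, 77, 89, 95, 104, 109, 123, 126]

Fragments:
  [0,2): 2 bp
  [2,18): 16 bp
  [18,23): 5 bp
  [23,35): 12 bp
  [35,38): 3 bp
  [38,42): 4 bp
  [42,53): 11 bp
  [53,70): 17 bp
  [70,77): 7 bp
  [77,89): 12 bp
  [89,95): 6 bp
  [95,104): 9 bp
  [104,109): 5 bp
  [109,123): 14 bp
  [123,126): 3 bp
  [126,128): 2 bp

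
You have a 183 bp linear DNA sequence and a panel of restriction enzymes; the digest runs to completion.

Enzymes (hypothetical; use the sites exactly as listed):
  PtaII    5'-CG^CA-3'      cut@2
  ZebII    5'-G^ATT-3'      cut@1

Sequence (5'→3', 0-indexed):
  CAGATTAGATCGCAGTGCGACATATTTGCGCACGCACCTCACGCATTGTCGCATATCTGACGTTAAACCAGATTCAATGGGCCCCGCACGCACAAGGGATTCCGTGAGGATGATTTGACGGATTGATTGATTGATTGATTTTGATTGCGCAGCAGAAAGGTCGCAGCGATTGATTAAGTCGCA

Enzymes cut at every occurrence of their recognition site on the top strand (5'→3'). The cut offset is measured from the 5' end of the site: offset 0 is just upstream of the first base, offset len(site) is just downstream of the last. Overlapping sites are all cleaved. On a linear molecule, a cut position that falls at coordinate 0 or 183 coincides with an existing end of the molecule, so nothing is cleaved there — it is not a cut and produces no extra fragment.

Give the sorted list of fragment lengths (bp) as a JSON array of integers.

Per-enzyme occurrences:
  PtaII (CGCA, off=2): starts [10, 28, 32, 41, 49, 84, 88, 147, 161, 179] → cuts [12, 30, 34, 43, 51, 86, 90, 149, 163, 181]
  ZebII (GATT, off=1): starts [2, 70, 97, 111, 120, 124, 128, 132, 136, 142, 167, 171] → cuts [3, 71, 98, 112, 121, 125, 129, 133, 137, 143, 168, 172]

Pooled cuts: [3, 12, 30, 34, 43, 51, 71, 86, 90, 98, 112, 121, 125, 129, 133, 137, 143, 149, 163, 168, 172, 181]

Fragment lengths:
  [0,3): 3 bp
  [3,12): 9 bp
  [12,30): 18 bp
  [30,34): 4 bp
  [34,43): 9 bp
  [43,51): 8 bp
  [51,71): 20 bp
  [71,86): 15 bp
  [86,90): 4 bp
  [90,98): 8 bp
  [98,112): 14 bp
  [112,121): 9 bp
  [121,125): 4 bp
  [125,129): 4 bp
  [129,133): 4 bp
  [133,137): 4 bp
  [137,143): 6 bp
  [143,149): 6 bp
  [149,163): 14 bp
  [163,168): 5 bp
  [168,172): 4 bp
  [172,181): 9 bp
  [181,183): 2 bp

[2,3,4,4,4,4,4,4,4,5,6,6,8,8,9,9,9,9,14,14,15,18,20]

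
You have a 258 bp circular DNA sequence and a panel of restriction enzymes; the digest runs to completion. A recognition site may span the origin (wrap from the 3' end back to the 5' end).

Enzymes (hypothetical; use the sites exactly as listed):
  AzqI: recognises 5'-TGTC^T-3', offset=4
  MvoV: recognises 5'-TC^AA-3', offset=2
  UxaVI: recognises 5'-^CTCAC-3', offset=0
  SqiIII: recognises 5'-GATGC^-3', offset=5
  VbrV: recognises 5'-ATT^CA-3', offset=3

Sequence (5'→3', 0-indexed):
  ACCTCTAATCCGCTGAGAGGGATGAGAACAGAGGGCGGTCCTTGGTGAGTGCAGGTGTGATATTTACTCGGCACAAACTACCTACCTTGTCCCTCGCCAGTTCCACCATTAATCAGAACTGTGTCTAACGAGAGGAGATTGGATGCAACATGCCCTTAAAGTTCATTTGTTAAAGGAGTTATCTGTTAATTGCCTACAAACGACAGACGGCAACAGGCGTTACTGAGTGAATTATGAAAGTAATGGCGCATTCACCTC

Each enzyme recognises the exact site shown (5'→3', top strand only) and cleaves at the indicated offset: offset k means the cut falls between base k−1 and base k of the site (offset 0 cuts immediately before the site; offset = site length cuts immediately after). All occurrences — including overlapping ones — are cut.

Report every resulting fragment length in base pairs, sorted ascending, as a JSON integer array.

Site scan:
  AzqI TGTCT/4: at [121] ⇒ [125]
  MvoV (TCAA, off=2): no sites
  UxaVI CTCAC/0: at [255] ⇒ [255]
  SqiIII GATGC/5: at [141] ⇒ [146]
  VbrV ATTCA/3: at [249] ⇒ [252]

All cut coordinates (distinct, sorted): [125, 146, 252, 255]

Fragment lengths:
  125→146: 21 bp
  146→252: 106 bp
  252→255: 3 bp
  255→125 (wrap): 258-255+125 = 128 bp

[3,21,106,128]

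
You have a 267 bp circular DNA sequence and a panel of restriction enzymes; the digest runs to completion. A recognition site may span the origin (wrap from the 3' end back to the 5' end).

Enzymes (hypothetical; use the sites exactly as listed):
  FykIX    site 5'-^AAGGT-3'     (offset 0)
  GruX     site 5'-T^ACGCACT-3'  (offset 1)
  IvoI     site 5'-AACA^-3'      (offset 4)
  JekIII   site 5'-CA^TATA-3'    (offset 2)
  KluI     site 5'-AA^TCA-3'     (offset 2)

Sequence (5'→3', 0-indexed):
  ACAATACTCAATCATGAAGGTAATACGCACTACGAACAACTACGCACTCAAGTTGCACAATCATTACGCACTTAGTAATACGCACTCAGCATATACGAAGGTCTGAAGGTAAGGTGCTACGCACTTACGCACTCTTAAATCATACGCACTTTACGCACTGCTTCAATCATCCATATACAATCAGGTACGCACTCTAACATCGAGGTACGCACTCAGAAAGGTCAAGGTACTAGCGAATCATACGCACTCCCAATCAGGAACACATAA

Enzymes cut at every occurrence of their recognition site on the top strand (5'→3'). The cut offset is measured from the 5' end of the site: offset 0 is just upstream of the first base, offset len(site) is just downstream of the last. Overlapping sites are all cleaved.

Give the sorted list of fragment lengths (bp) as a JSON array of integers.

[3,4,4,5,5,5,6,6,6,7,7,7,8,8,8,8,8,8,9,9,11,12,12,13,13,14,14,14,14,19]

Scan for sites:
  FykIX AAGGT/0: at [16, 97, 105, 110, 217, 223] ⇒ [16, 97, 105, 110, 217, 223]
  GruX TACGCACT/1: at [23, 40, 64, 78, 117, 125, 142, 151, 185, 205, 240] ⇒ [24, 41, 65, 79, 118, 126, 143, 152, 186, 206, 241]
  IvoI AACA/4: at [34, 195, 258, 266] ⇒ [3, 38, 199, 262]
  JekIII CATATA/2: at [89, 171] ⇒ [91, 173]
  KluI AATCA/2: at [9, 58, 137, 164, 178, 235, 251] ⇒ [11, 60, 139, 166, 180, 237, 253]

Pooled cuts: [3, 11, 16, 24, 38, 41, 60, 65, 79, 91, 97, 105, 110, 118, 126, 139, 143, 152, 166, 173, 180, 186, 199, 206, 217, 223, 237, 241, 253, 262]

Fragment lengths:
  3→11: 8 bp
  11→16: 5 bp
  16→24: 8 bp
  24→38: 14 bp
  38→41: 3 bp
  41→60: 19 bp
  60→65: 5 bp
  65→79: 14 bp
  79→91: 12 bp
  91→97: 6 bp
  97→105: 8 bp
  105→110: 5 bp
  110→118: 8 bp
  118→126: 8 bp
  126→139: 13 bp
  139→143: 4 bp
  143→152: 9 bp
  152→166: 14 bp
  166→173: 7 bp
  173→180: 7 bp
  180→186: 6 bp
  186→199: 13 bp
  199→206: 7 bp
  206→217: 11 bp
  217→223: 6 bp
  223→237: 14 bp
  237→241: 4 bp
  241→253: 12 bp
  253→262: 9 bp
  262→3 (wrap): 267-262+3 = 8 bp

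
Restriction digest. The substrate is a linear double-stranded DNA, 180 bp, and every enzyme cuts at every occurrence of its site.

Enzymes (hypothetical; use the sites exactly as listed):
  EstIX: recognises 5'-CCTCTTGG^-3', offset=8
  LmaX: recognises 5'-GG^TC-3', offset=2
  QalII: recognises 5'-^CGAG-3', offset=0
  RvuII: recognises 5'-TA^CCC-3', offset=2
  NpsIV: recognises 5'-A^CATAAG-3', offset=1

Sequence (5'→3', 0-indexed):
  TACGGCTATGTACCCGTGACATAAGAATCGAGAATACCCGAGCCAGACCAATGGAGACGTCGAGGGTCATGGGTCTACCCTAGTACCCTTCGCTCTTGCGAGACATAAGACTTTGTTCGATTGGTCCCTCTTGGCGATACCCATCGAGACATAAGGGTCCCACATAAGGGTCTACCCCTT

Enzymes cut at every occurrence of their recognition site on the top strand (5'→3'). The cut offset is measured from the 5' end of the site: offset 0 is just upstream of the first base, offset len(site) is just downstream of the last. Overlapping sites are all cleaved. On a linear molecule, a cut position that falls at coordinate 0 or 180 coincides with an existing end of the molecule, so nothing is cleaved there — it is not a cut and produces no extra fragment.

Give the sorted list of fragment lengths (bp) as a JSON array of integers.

Site scan:
  EstIX (CCTCTTGG, off=8): starts [126] → cuts [134]
  LmaX (GGTC, off=2): starts [64, 71, 122, 155, 168] → cuts [66, 73, 124, 157, 170]
  QalII (CGAG, off=0): starts [28, 38, 60, 98, 144] → cuts [28, 38, 60, 98, 144]
  RvuII (TACCC, off=2): starts [10, 34, 75, 83, 137, 172] → cuts [12, 36, 77, 85, 139, 174]
  NpsIV (ACATAAG, off=1): starts [18, 102, 148, 161] → cuts [19, 103, 149, 162]

All cut coordinates (distinct, sorted): [12, 19, 28, 36, 38, 60, 66, 73, 77, 85, 98, 103, 124, 134, 139, 144, 149, 157, 162, 170, 174]

Fragment lengths:
  [0,12): 12 bp
  [12,19): 7 bp
  [19,28): 9 bp
  [28,36): 8 bp
  [36,38): 2 bp
  [38,60): 22 bp
  [60,66): 6 bp
  [66,73): 7 bp
  [73,77): 4 bp
  [77,85): 8 bp
  [85,98): 13 bp
  [98,103): 5 bp
  [103,124): 21 bp
  [124,134): 10 bp
  [134,139): 5 bp
  [139,144): 5 bp
  [144,149): 5 bp
  [149,157): 8 bp
  [157,162): 5 bp
  [162,170): 8 bp
  [170,174): 4 bp
  [174,180): 6 bp

[2,4,4,5,5,5,5,5,6,6,7,7,8,8,8,8,9,10,12,13,21,22]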